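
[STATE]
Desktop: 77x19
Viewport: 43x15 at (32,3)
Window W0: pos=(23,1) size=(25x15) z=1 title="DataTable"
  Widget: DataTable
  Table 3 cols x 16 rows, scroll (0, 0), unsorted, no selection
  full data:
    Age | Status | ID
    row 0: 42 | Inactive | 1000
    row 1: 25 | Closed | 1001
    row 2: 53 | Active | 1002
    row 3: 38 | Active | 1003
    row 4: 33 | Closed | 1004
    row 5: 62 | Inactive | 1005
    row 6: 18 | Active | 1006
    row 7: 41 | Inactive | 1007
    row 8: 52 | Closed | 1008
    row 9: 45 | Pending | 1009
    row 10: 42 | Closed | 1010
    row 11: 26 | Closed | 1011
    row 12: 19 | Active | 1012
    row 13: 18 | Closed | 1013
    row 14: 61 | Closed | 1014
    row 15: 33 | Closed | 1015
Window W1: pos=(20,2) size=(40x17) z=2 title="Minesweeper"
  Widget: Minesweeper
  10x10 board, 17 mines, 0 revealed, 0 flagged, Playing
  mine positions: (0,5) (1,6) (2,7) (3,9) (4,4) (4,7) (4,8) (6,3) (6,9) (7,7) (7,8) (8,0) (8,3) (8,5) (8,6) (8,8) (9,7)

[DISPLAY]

r                          ┃               
───────────────────────────┨               
                           ┃               
                           ┃               
                           ┃               
                           ┃               
                           ┃               
                           ┃               
                           ┃               
                           ┃               
                           ┃               
                           ┃               
                           ┃               
                           ┃               
                           ┃               


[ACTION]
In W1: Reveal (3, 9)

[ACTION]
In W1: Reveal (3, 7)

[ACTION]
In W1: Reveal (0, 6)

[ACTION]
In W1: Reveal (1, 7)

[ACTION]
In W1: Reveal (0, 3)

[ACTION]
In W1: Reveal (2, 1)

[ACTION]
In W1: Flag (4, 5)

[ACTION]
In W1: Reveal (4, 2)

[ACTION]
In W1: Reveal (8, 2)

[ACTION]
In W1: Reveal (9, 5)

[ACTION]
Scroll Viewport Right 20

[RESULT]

                         ┃                 
─────────────────────────┨                 
                         ┃                 
                         ┃                 
                         ┃                 
                         ┃                 
                         ┃                 
                         ┃                 
                         ┃                 
                         ┃                 
                         ┃                 
                         ┃                 
                         ┃                 
                         ┃                 
                         ┃                 


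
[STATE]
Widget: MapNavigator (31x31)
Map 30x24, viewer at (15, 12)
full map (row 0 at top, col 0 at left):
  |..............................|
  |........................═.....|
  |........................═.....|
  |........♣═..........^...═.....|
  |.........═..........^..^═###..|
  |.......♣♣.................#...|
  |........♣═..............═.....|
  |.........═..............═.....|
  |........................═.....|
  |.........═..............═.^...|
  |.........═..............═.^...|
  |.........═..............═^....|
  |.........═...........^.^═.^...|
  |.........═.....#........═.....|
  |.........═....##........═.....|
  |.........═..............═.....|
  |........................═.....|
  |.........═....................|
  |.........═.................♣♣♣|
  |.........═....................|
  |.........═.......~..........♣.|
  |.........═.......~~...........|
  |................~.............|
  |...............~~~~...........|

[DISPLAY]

                               
                               
                               
.............................. 
........................═..... 
........................═..... 
........♣═..........^...═..... 
.........═..........^..^═###.. 
.......♣♣.................#... 
........♣═..............═..... 
.........═..............═..... 
........................═..... 
.........═..............═.^... 
.........═..............═.^... 
.........═..............═^.... 
.........═.....@.....^.^═.^... 
.........═.....#........═..... 
.........═....##........═..... 
.........═..............═..... 
........................═..... 
.........═.................... 
.........═.................♣♣♣ 
.........═.................... 
.........═.......~..........♣. 
.........═.......~~........... 
................~............. 
...............~~~~........... 
                               
                               
                               
                               


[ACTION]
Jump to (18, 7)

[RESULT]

                               
                               
                               
                               
                               
                               
                               
                               
...........................    
.....................═.....    
.....................═.....    
.....♣═..........^...═.....    
......═..........^..^═###..    
....♣♣.................#...    
.....♣═..............═.....    
......═........@.....═.....    
.....................═.....    
......═..............═.^...    
......═..............═.^...    
......═..............═^....    
......═...........^.^═.^...    
......═.....#........═.....    
......═....##........═.....    
......═..............═.....    
.....................═.....    
......═....................    
......═.................♣♣♣    
......═....................    
......═.......~..........♣.    
......═.......~~...........    
.............~.............    


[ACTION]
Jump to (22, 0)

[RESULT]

                               
                               
                               
                               
                               
                               
                               
                               
                               
                               
                               
                               
                               
                               
                               
...............@.......        
.................═.....        
.................═.....        
.♣═..........^...═.....        
..═..........^..^═###..        
♣♣.................#...        
.♣═..............═.....        
..═..............═.....        
.................═.....        
..═..............═.^...        
..═..............═.^...        
..═..............═^....        
..═...........^.^═.^...        
..═.....#........═.....        
..═....##........═.....        
..═..............═.....        


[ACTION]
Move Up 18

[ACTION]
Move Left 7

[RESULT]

                               
                               
                               
                               
                               
                               
                               
                               
                               
                               
                               
                               
                               
                               
                               
...............@.............. 
........................═..... 
........................═..... 
........♣═..........^...═..... 
.........═..........^..^═###.. 
.......♣♣.................#... 
........♣═..............═..... 
.........═..............═..... 
........................═..... 
.........═..............═.^... 
.........═..............═.^... 
.........═..............═^.... 
.........═...........^.^═.^... 
.........═.....#........═..... 
.........═....##........═..... 
.........═..............═..... 


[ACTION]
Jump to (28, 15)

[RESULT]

.................              
...........═.....              
...........═.....              
.......^...═.....              
.......^..^═###..              
.............#...              
...........═.....              
...........═.....              
...........═.....              
...........═.^...              
...........═.^...              
...........═^....              
........^.^═.^...              
..#........═.....              
.##........═.....              
...........═...@.              
...........═.....              
.................              
..............♣♣♣              
.................              
....~..........♣.              
....~~...........              
...~.............              
..~~~~...........              
                               
                               
                               
                               
                               
                               
                               


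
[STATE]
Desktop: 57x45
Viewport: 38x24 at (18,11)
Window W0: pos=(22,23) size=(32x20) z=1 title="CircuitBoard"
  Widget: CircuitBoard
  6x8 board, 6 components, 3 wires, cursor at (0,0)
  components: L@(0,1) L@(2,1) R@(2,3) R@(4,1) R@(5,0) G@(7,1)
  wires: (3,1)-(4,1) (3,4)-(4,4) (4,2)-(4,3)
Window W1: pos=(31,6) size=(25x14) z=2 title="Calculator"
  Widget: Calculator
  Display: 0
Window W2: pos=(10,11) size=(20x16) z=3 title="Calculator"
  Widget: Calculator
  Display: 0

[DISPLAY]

━━━━━━━━━━━┓ ┃│ 7 │ 8 │ 9 │ ÷ │      ┃
ator       ┃ ┃├───┼───┼───┼───┤      ┃
───────────┨ ┃│ 4 │ 5 │ 6 │ × │      ┃
          0┃ ┃├───┼───┼───┼───┤      ┃
─┬───┬───┐ ┃ ┃│ 1 │ 2 │ 3 │ - │      ┃
 │ 9 │ ÷ │ ┃ ┃├───┼───┼───┼───┤      ┃
─┼───┼───┤ ┃ ┃│ 0 │ . │ = │ + │      ┃
 │ 6 │ × │ ┃ ┃└───┴───┴───┴───┘      ┃
─┼───┼───┤ ┃ ┗━━━━━━━━━━━━━━━━━━━━━━━┛
 │ 3 │ - │ ┃                          
─┼───┼───┤ ┃                          
 │ = │ + │ ┃                          
─┼───┼───┤ ┃━━━━━━━━━━━━━━━━━━━━━━━┓  
C│ MR│ M+│ ┃tBoard                 ┃  
─┴───┴───┘ ┃───────────────────────┨  
━━━━━━━━━━━┛2 3 4 5                ┃  
    ┃0  [.]  L                     ┃  
    ┃                              ┃  
    ┃1                             ┃  
    ┃                              ┃  
    ┃2       L       R             ┃  
    ┃                              ┃  
    ┃3       ·           ·         ┃  
    ┃        │           │         ┃  


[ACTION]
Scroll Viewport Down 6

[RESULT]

─┼───┼───┤ ┃ ┃│ 0 │ . │ = │ + │      ┃
 │ 6 │ × │ ┃ ┃└───┴───┴───┴───┘      ┃
─┼───┼───┤ ┃ ┗━━━━━━━━━━━━━━━━━━━━━━━┛
 │ 3 │ - │ ┃                          
─┼───┼───┤ ┃                          
 │ = │ + │ ┃                          
─┼───┼───┤ ┃━━━━━━━━━━━━━━━━━━━━━━━┓  
C│ MR│ M+│ ┃tBoard                 ┃  
─┴───┴───┘ ┃───────────────────────┨  
━━━━━━━━━━━┛2 3 4 5                ┃  
    ┃0  [.]  L                     ┃  
    ┃                              ┃  
    ┃1                             ┃  
    ┃                              ┃  
    ┃2       L       R             ┃  
    ┃                              ┃  
    ┃3       ·           ·         ┃  
    ┃        │           │         ┃  
    ┃4       R   · ─ ·   ·         ┃  
    ┃                              ┃  
    ┃5   R                         ┃  
    ┃                              ┃  
    ┃6                             ┃  
    ┃                              ┃  


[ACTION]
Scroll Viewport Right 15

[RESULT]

┼───┼───┤ ┃ ┃│ 0 │ . │ = │ + │      ┃ 
│ 6 │ × │ ┃ ┃└───┴───┴───┴───┘      ┃ 
┼───┼───┤ ┃ ┗━━━━━━━━━━━━━━━━━━━━━━━┛ 
│ 3 │ - │ ┃                           
┼───┼───┤ ┃                           
│ = │ + │ ┃                           
┼───┼───┤ ┃━━━━━━━━━━━━━━━━━━━━━━━┓   
│ MR│ M+│ ┃tBoard                 ┃   
┴───┴───┘ ┃───────────────────────┨   
━━━━━━━━━━┛2 3 4 5                ┃   
   ┃0  [.]  L                     ┃   
   ┃                              ┃   
   ┃1                             ┃   
   ┃                              ┃   
   ┃2       L       R             ┃   
   ┃                              ┃   
   ┃3       ·           ·         ┃   
   ┃        │           │         ┃   
   ┃4       R   · ─ ·   ·         ┃   
   ┃                              ┃   
   ┃5   R                         ┃   
   ┃                              ┃   
   ┃6                             ┃   
   ┃                              ┃   


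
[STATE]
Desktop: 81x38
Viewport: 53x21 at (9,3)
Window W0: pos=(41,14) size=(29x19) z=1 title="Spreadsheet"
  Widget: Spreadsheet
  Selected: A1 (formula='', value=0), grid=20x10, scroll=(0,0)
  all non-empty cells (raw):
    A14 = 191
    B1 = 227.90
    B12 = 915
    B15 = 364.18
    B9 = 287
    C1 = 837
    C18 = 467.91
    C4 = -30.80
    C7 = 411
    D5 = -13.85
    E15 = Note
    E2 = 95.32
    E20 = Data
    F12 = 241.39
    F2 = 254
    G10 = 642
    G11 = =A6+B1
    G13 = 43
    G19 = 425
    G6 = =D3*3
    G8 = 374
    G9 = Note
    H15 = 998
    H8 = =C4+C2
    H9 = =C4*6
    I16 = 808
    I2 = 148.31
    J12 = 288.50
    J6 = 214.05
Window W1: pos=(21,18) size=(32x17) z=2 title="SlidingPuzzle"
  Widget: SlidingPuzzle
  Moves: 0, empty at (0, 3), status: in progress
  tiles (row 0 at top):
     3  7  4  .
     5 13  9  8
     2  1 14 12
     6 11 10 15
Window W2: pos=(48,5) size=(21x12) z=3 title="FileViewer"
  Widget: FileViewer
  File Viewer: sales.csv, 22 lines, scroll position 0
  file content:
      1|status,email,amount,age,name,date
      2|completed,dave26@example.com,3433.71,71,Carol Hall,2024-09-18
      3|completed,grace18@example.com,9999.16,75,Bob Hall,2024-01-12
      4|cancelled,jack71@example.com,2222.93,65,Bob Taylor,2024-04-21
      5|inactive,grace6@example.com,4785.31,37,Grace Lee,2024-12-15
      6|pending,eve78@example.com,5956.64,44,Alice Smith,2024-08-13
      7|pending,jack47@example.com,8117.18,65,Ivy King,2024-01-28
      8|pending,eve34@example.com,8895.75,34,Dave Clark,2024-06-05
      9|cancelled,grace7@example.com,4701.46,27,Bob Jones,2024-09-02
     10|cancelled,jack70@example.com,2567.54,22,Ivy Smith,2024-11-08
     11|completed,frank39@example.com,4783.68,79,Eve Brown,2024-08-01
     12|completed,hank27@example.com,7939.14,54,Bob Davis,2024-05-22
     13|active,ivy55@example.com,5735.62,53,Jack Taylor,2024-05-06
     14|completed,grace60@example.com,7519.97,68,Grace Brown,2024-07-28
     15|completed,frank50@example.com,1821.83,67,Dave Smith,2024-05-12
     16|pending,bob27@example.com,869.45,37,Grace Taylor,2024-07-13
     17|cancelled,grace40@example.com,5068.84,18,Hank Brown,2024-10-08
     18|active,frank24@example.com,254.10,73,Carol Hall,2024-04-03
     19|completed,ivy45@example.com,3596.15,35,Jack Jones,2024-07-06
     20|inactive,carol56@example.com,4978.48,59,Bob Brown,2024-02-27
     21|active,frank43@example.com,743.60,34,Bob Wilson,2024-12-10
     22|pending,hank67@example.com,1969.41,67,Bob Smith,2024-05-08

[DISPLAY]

                                                     
                                                     
                                       ┏━━━━━━━━━━━━━
                                       ┃ FileViewer  
                                       ┠─────────────
                                       ┃status,email,
                                       ┃completed,dav
                                       ┃completed,gra
                                       ┃cancelled,jac
                                       ┃inactive,grac
                                       ┃pending,eve78
                                ┏━━━━━━┃pending,jack4
                                ┃ Sprea┃pending,eve34
                                ┠──────┗━━━━━━━━━━━━━
                                ┃A1:                 
            ┏━━━━━━━━━━━━━━━━━━━━━━━━━━━━━━┓    B    
            ┃ SlidingPuzzle                ┃---------
            ┠──────────────────────────────┨]  227.90
            ┃┌────┬────┬────┬────┐         ┃0       0
            ┃│  3 │  7 │  4 │    │         ┃0       0
            ┃├────┼────┼────┼────┤         ┃0       0


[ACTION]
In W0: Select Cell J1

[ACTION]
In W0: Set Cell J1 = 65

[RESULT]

                                                     
                                                     
                                       ┏━━━━━━━━━━━━━
                                       ┃ FileViewer  
                                       ┠─────────────
                                       ┃status,email,
                                       ┃completed,dav
                                       ┃completed,gra
                                       ┃cancelled,jac
                                       ┃inactive,grac
                                       ┃pending,eve78
                                ┏━━━━━━┃pending,jack4
                                ┃ Sprea┃pending,eve34
                                ┠──────┗━━━━━━━━━━━━━
                                ┃J1: 65              
            ┏━━━━━━━━━━━━━━━━━━━━━━━━━━━━━━┓    B    
            ┃ SlidingPuzzle                ┃---------
            ┠──────────────────────────────┨0  227.90
            ┃┌────┬────┬────┬────┐         ┃0       0
            ┃│  3 │  7 │  4 │    │         ┃0       0
            ┃├────┼────┼────┼────┤         ┃0       0


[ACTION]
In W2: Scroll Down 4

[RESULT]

                                                     
                                                     
                                       ┏━━━━━━━━━━━━━
                                       ┃ FileViewer  
                                       ┠─────────────
                                       ┃inactive,grac
                                       ┃pending,eve78
                                       ┃pending,jack4
                                       ┃pending,eve34
                                       ┃cancelled,gra
                                       ┃cancelled,jac
                                ┏━━━━━━┃completed,fra
                                ┃ Sprea┃completed,han
                                ┠──────┗━━━━━━━━━━━━━
                                ┃J1: 65              
            ┏━━━━━━━━━━━━━━━━━━━━━━━━━━━━━━┓    B    
            ┃ SlidingPuzzle                ┃---------
            ┠──────────────────────────────┨0  227.90
            ┃┌────┬────┬────┬────┐         ┃0       0
            ┃│  3 │  7 │  4 │    │         ┃0       0
            ┃├────┼────┼────┼────┤         ┃0       0


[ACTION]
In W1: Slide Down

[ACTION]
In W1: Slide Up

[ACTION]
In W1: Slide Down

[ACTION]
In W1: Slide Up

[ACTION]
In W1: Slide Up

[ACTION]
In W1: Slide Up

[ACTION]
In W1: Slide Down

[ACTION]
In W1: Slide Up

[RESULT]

                                                     
                                                     
                                       ┏━━━━━━━━━━━━━
                                       ┃ FileViewer  
                                       ┠─────────────
                                       ┃inactive,grac
                                       ┃pending,eve78
                                       ┃pending,jack4
                                       ┃pending,eve34
                                       ┃cancelled,gra
                                       ┃cancelled,jac
                                ┏━━━━━━┃completed,fra
                                ┃ Sprea┃completed,han
                                ┠──────┗━━━━━━━━━━━━━
                                ┃J1: 65              
            ┏━━━━━━━━━━━━━━━━━━━━━━━━━━━━━━┓    B    
            ┃ SlidingPuzzle                ┃---------
            ┠──────────────────────────────┨0  227.90
            ┃┌────┬────┬────┬────┐         ┃0       0
            ┃│  3 │  7 │  4 │  8 │         ┃0       0
            ┃├────┼────┼────┼────┤         ┃0       0


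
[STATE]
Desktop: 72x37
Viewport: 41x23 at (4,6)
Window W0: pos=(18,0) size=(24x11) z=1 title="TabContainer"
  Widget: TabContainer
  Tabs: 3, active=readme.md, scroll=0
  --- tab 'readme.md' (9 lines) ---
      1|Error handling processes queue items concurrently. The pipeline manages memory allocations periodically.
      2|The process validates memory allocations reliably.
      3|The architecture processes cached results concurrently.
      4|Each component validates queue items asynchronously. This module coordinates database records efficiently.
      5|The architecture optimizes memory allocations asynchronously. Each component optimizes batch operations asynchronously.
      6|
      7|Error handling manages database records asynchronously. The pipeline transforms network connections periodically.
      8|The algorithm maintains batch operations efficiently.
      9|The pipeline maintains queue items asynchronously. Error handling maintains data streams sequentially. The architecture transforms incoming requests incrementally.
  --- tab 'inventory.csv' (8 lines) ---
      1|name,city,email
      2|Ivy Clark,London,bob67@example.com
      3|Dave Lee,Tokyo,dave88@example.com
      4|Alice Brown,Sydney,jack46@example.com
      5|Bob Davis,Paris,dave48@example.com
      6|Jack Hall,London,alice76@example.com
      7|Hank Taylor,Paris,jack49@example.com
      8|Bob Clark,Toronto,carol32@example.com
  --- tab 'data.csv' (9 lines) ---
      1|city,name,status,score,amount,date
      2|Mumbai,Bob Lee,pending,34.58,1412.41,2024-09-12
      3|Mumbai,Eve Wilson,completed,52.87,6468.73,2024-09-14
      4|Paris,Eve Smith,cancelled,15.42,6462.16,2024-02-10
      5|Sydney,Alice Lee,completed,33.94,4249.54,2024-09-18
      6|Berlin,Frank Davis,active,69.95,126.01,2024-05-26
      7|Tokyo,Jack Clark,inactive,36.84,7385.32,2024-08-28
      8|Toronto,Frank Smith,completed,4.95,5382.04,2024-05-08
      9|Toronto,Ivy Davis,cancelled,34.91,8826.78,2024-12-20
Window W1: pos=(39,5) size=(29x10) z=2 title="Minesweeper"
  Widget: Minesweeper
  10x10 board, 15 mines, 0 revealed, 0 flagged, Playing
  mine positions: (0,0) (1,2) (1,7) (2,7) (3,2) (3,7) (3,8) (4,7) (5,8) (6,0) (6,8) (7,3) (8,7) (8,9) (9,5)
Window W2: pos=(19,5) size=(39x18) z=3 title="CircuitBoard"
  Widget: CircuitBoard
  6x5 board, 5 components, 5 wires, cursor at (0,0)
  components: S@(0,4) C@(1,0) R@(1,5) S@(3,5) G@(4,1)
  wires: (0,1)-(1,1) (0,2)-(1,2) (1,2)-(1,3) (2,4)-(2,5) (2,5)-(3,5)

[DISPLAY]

              ┃┃ CircuitBoard            
              ┃┠─────────────────────────
              ┃┃   0 1 2 3 4 5           
              ┃┃0  [.]  ·   ·       S    
              ┗┃        │   │            
               ┃1   C   ·   · ─ ·       R
               ┃                         
               ┃2                   · ─ ·
               ┃                        │
               ┃3                       S
               ┃                         
               ┃4       G                
               ┃Cursor: (0,0)            
               ┃                         
               ┃                         
               ┃                         
               ┗━━━━━━━━━━━━━━━━━━━━━━━━━
                                         
                                         
                                         
                                         
                                         
                                         


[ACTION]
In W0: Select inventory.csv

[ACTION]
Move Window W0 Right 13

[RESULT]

               ┃ CircuitBoard            
               ┠─────────────────────────
               ┃   0 1 2 3 4 5           
               ┃0  [.]  ·   ·       S    
               ┃        │   │            
               ┃1   C   ·   · ─ ·       R
               ┃                         
               ┃2                   · ─ ·
               ┃                        │
               ┃3                       S
               ┃                         
               ┃4       G                
               ┃Cursor: (0,0)            
               ┃                         
               ┃                         
               ┃                         
               ┗━━━━━━━━━━━━━━━━━━━━━━━━━
                                         
                                         
                                         
                                         
                                         
                                         


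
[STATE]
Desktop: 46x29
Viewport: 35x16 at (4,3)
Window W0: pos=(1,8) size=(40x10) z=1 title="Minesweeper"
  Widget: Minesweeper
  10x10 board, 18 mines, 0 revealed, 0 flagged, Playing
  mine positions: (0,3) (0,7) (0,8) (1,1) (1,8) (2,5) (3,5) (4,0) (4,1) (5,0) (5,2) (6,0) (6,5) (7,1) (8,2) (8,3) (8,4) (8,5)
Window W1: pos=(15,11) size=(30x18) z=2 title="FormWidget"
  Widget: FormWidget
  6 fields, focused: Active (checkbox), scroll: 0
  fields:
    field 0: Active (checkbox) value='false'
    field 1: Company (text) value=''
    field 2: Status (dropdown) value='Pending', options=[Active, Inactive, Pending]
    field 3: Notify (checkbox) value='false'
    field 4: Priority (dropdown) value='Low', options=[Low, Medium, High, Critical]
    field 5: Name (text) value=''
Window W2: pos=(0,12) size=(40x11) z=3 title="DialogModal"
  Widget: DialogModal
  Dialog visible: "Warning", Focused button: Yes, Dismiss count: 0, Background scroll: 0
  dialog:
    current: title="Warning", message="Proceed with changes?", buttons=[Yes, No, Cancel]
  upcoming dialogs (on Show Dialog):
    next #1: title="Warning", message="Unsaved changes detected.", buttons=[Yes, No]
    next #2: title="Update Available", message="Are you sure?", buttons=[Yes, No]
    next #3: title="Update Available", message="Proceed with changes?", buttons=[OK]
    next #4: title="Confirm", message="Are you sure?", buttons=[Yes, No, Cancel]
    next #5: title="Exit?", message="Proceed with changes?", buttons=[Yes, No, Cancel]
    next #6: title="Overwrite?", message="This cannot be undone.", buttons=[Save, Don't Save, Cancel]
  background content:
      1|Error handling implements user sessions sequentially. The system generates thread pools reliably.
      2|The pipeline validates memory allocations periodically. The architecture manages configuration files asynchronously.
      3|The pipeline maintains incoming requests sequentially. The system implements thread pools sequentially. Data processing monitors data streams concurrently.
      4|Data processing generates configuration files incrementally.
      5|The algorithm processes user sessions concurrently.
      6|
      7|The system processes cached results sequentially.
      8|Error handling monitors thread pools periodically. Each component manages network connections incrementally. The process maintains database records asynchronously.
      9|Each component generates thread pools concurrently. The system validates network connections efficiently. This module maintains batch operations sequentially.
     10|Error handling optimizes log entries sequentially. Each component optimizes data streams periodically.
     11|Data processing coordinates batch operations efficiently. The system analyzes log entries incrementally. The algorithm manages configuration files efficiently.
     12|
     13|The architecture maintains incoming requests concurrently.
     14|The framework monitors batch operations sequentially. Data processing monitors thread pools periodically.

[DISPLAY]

                                   
                                   
                                   
                                   
                                   
━━━━━━━━━━━━━━━━━━━━━━━━━━━━━━━━━━━
inesweeper                         
───────────────────────────────────
■■■■■■■■   ┏━━━━━━━━━━━━━━━━━━━━━━━
━━━━━━━━━━━━━━━━━━━━━━━━━━━━━━━━━━━
alogModal                          
───────────────────────────────────
or handling implements user session
 pi┌───────────────────────┐llocati
 pi│        Warning        │ reques
a p│ Proceed with changes? │guratio


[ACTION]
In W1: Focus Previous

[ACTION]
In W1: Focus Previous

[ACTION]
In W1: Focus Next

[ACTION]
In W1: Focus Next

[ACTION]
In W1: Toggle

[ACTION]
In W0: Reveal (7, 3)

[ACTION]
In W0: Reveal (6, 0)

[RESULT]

                                   
                                   
                                   
                                   
                                   
━━━━━━━━━━━━━━━━━━━━━━━━━━━━━━━━━━━
inesweeper                         
───────────────────────────────────
■✹■■■✹✹■   ┏━━━━━━━━━━━━━━━━━━━━━━━
━━━━━━━━━━━━━━━━━━━━━━━━━━━━━━━━━━━
alogModal                          
───────────────────────────────────
or handling implements user session
 pi┌───────────────────────┐llocati
 pi│        Warning        │ reques
a p│ Proceed with changes? │guratio


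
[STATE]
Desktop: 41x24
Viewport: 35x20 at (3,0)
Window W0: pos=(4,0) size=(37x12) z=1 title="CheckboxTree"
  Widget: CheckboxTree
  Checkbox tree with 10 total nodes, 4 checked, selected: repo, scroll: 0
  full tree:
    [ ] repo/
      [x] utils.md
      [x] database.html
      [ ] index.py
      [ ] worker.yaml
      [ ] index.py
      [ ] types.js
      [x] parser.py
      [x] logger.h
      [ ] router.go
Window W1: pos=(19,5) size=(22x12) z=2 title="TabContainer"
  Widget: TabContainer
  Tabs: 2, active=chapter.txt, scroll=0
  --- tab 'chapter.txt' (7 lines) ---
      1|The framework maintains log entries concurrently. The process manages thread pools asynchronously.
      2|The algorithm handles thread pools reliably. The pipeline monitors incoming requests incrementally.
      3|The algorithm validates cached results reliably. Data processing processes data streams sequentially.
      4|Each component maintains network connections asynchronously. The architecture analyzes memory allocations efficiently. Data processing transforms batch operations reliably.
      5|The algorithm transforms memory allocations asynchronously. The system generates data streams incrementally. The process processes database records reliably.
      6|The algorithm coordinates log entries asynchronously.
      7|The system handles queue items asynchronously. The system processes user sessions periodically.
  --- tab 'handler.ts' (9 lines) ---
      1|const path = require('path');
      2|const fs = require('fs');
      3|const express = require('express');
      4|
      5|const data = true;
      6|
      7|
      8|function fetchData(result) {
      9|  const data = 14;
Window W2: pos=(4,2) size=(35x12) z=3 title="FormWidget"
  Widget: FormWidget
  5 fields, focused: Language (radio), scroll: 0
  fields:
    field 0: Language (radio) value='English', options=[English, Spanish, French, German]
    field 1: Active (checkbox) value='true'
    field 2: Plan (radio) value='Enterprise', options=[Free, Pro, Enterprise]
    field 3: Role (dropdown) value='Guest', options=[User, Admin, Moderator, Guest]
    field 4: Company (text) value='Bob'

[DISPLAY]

 ┏━━━━━━━━━━━━━━━━━━━━━━━━━━━━━━━━━
 ┃ CheckboxTree                    
 ┏━━━━━━━━━━━━━━━━━━━━━━━━━━━━━━━━━
 ┃ FormWidget                      
 ┠─────────────────────────────────
 ┃> Language:   (●) English  ( ) Sp
 ┃  Active:     [x]                
 ┃  Plan:       ( ) Free  ( ) Pro  
 ┃  Role:       [Guest           ▼]
 ┃  Company:    [Bob              ]
 ┃                                 
 ┃                                 
 ┃                                 
 ┗━━━━━━━━━━━━━━━━━━━━━━━━━━━━━━━━━
                ┃The algorithm tran
                ┃The algorithm coor
                ┗━━━━━━━━━━━━━━━━━━
                                   
                                   
                                   


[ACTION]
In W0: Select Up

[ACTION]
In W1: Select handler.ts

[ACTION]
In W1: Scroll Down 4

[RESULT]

 ┏━━━━━━━━━━━━━━━━━━━━━━━━━━━━━━━━━
 ┃ CheckboxTree                    
 ┏━━━━━━━━━━━━━━━━━━━━━━━━━━━━━━━━━
 ┃ FormWidget                      
 ┠─────────────────────────────────
 ┃> Language:   (●) English  ( ) Sp
 ┃  Active:     [x]                
 ┃  Plan:       ( ) Free  ( ) Pro  
 ┃  Role:       [Guest           ▼]
 ┃  Company:    [Bob              ]
 ┃                                 
 ┃                                 
 ┃                                 
 ┗━━━━━━━━━━━━━━━━━━━━━━━━━━━━━━━━━
                ┃  const data = 14;
                ┃                  
                ┗━━━━━━━━━━━━━━━━━━
                                   
                                   
                                   


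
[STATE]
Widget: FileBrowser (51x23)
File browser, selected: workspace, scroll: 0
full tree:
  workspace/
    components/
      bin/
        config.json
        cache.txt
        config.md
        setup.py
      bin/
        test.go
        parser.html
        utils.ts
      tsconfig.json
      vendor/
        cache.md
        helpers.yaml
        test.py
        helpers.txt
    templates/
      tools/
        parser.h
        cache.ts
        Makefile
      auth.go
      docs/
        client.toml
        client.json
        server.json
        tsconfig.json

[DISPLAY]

> [-] workspace/                                   
    [+] components/                                
    [+] templates/                                 
                                                   
                                                   
                                                   
                                                   
                                                   
                                                   
                                                   
                                                   
                                                   
                                                   
                                                   
                                                   
                                                   
                                                   
                                                   
                                                   
                                                   
                                                   
                                                   
                                                   


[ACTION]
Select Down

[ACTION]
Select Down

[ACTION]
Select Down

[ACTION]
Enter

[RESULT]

  [-] workspace/                                   
    [+] components/                                
  > [-] templates/                                 
      [+] tools/                                   
      auth.go                                      
      [+] docs/                                    
                                                   
                                                   
                                                   
                                                   
                                                   
                                                   
                                                   
                                                   
                                                   
                                                   
                                                   
                                                   
                                                   
                                                   
                                                   
                                                   
                                                   


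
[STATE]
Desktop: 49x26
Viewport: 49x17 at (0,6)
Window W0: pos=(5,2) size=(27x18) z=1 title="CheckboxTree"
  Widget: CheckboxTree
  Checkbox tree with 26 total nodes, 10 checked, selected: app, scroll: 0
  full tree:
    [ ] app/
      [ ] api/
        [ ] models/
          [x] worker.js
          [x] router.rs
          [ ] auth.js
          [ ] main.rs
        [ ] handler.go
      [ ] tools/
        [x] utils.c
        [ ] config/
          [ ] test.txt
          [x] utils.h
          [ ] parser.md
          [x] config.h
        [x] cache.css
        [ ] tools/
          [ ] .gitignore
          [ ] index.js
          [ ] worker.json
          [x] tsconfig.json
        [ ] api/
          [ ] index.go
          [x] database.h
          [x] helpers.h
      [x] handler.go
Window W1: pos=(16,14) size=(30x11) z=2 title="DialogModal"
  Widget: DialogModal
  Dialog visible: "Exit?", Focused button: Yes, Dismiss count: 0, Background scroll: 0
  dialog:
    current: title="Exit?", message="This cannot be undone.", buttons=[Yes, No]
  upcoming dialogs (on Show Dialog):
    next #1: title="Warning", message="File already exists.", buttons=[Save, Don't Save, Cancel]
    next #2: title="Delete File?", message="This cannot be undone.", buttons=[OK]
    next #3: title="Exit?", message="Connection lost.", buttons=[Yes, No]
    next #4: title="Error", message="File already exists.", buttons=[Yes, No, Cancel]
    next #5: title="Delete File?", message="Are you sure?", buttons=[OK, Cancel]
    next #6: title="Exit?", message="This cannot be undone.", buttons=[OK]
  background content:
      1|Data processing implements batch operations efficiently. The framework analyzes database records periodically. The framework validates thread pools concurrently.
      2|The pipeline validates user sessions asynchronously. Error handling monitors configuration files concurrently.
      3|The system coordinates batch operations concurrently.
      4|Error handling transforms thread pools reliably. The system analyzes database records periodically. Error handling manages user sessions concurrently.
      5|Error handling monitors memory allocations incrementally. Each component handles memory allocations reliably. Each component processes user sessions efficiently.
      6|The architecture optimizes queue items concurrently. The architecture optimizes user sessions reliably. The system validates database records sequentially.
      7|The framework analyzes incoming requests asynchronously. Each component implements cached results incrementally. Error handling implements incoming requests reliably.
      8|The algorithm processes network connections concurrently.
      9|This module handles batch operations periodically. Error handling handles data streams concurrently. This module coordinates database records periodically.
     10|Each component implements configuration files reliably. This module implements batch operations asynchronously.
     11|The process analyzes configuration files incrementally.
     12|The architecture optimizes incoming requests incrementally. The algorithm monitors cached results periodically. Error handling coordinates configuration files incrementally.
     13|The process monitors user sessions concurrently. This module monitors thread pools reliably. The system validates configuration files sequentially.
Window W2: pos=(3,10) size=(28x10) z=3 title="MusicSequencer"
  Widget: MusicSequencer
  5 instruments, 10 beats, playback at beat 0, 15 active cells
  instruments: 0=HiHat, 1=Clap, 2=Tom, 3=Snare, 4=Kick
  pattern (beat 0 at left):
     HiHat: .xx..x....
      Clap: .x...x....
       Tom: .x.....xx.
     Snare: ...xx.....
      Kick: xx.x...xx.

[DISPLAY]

     ┃   [-] api/              ┃                 
     ┃     [-] models/         ┃                 
     ┃       [x] worker.js     ┃                 
     ┃       [x] router.rs     ┃                 
   ┏━━━━━━━━━━━━━━━━━━━━━━━━━━┓┃                 
   ┃ MusicSequencer           ┃┃                 
   ┠──────────────────────────┨┃                 
   ┃      ▼123456789          ┃┃                 
   ┃ HiHat·██··█····          ┃━━━━━━━━━━━━━━┓   
   ┃  Clap·█···█····          ┃              ┃   
   ┃   Tom·█·····██·          ┃──────────────┨   
   ┃ Snare···██·····          ┃g implements b┃   
   ┃  Kick██·█···██·          ┃───────────┐r ┃   
   ┗━━━━━━━━━━━━━━━━━━━━━━━━━━┛t?         │ch┃   
                ┃Er│This cannot be undone.│th┃   
                ┃Er│      [Yes]  No       │mo┃   
                ┃Th└──────────────────────┘ q┃   


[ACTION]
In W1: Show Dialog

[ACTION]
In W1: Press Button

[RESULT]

     ┃   [-] api/              ┃                 
     ┃     [-] models/         ┃                 
     ┃       [x] worker.js     ┃                 
     ┃       [x] router.rs     ┃                 
   ┏━━━━━━━━━━━━━━━━━━━━━━━━━━┓┃                 
   ┃ MusicSequencer           ┃┃                 
   ┠──────────────────────────┨┃                 
   ┃      ▼123456789          ┃┃                 
   ┃ HiHat·██··█····          ┃━━━━━━━━━━━━━━┓   
   ┃  Clap·█···█····          ┃              ┃   
   ┃   Tom·█·····██·          ┃──────────────┨   
   ┃ Snare···██·····          ┃g implements b┃   
   ┃  Kick██·█···██·          ┃alidates user ┃   
   ┗━━━━━━━━━━━━━━━━━━━━━━━━━━┛rdinates batch┃   
                ┃Error handling transforms th┃   
                ┃Error handling monitors memo┃   
                ┃The architecture optimizes q┃   


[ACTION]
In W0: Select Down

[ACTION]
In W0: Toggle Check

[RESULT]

     ┃>  [x] api/              ┃                 
     ┃     [x] models/         ┃                 
     ┃       [x] worker.js     ┃                 
     ┃       [x] router.rs     ┃                 
   ┏━━━━━━━━━━━━━━━━━━━━━━━━━━┓┃                 
   ┃ MusicSequencer           ┃┃                 
   ┠──────────────────────────┨┃                 
   ┃      ▼123456789          ┃┃                 
   ┃ HiHat·██··█····          ┃━━━━━━━━━━━━━━┓   
   ┃  Clap·█···█····          ┃              ┃   
   ┃   Tom·█·····██·          ┃──────────────┨   
   ┃ Snare···██·····          ┃g implements b┃   
   ┃  Kick██·█···██·          ┃alidates user ┃   
   ┗━━━━━━━━━━━━━━━━━━━━━━━━━━┛rdinates batch┃   
                ┃Error handling transforms th┃   
                ┃Error handling monitors memo┃   
                ┃The architecture optimizes q┃   
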